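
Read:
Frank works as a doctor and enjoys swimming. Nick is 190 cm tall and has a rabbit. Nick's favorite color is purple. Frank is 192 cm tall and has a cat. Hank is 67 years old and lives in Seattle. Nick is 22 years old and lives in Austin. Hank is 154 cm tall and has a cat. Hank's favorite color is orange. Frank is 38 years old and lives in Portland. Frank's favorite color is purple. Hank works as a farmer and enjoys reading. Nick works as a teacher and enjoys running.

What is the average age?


Sum=127, n=3, avg=42.33

42.33


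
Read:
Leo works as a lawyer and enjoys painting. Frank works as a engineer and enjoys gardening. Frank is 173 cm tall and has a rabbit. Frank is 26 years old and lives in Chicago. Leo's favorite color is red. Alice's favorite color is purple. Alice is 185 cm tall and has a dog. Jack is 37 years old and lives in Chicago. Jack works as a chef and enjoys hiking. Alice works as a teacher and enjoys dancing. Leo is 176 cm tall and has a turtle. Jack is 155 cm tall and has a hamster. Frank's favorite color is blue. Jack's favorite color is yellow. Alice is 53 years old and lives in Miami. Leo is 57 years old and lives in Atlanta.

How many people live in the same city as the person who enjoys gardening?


Person with hobby gardening is Frank, city Chicago. Count = 2

2


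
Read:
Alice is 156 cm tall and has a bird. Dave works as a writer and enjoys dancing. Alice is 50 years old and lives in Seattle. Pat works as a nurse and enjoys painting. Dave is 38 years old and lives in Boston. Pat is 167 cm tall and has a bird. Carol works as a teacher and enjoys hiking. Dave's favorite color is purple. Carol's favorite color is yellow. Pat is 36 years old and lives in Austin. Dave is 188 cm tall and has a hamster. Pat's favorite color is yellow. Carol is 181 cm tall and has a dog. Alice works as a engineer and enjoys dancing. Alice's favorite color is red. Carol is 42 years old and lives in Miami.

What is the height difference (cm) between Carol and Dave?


|181 - 188| = 7

7


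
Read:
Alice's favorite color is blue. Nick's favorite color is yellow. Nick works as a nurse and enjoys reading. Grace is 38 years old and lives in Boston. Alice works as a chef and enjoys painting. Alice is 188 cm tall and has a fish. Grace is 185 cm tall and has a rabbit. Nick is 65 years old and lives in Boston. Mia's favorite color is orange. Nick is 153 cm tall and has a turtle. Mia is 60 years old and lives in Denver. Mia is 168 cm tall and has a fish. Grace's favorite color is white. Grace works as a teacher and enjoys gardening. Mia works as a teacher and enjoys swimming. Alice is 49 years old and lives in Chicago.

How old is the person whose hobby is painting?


Person with hobby=painting is Alice, age 49

49


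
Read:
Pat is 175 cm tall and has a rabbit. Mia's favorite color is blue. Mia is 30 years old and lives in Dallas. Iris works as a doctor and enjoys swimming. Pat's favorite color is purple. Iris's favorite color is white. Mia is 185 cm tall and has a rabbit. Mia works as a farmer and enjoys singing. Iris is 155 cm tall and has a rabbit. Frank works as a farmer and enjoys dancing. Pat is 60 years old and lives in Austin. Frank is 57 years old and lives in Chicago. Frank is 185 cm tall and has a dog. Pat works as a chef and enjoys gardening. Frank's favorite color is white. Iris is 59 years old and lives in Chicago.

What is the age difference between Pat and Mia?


|60 - 30| = 30

30


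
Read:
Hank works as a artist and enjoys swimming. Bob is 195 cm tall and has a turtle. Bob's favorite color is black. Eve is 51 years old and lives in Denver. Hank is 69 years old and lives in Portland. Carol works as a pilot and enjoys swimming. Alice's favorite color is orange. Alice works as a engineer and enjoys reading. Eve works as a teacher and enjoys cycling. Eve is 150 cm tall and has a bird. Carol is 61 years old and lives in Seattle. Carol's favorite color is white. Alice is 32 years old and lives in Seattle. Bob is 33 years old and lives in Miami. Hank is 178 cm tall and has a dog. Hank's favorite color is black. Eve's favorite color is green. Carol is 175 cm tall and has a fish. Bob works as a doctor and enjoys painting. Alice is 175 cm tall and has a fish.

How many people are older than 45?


Filter: 3

3


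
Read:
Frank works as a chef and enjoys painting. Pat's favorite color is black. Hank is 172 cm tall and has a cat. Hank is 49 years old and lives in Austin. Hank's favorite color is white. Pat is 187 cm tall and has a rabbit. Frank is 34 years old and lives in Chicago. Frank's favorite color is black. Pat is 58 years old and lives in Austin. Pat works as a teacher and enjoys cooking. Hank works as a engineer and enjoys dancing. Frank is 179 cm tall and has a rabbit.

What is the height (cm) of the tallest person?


Tallest: Pat at 187 cm

187


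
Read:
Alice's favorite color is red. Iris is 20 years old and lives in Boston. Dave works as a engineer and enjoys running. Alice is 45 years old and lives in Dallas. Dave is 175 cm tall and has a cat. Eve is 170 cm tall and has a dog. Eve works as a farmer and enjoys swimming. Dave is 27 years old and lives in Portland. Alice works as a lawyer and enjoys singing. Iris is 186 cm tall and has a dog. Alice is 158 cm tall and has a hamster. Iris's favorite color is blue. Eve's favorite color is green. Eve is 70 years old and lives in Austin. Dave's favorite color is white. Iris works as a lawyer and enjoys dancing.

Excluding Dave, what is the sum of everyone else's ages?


Sum (excluding Dave): 135

135


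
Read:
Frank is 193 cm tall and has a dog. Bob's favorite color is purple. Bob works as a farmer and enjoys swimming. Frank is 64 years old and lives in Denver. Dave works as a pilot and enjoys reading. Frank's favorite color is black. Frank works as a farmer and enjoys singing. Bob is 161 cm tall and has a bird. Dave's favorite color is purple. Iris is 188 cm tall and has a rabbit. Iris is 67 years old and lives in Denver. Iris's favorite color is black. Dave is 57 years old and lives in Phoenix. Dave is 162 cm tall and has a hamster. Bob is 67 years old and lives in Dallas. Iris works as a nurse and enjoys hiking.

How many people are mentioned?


People: Iris, Frank, Dave, Bob. Count = 4

4


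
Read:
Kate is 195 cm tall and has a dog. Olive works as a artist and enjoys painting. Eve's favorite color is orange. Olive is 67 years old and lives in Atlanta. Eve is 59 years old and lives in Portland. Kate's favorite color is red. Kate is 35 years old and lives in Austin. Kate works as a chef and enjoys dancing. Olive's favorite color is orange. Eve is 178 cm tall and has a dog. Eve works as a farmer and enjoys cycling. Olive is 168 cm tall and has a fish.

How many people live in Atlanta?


Count in Atlanta: 1

1


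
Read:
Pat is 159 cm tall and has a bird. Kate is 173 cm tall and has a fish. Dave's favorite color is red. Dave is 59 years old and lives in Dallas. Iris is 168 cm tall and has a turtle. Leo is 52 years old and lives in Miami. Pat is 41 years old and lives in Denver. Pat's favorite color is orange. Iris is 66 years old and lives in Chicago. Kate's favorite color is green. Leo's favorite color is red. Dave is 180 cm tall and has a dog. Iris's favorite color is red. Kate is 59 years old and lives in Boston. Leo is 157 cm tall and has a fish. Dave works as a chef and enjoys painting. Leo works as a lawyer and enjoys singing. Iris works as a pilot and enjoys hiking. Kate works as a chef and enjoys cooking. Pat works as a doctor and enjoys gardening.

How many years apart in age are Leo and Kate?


52 vs 59, diff = 7

7


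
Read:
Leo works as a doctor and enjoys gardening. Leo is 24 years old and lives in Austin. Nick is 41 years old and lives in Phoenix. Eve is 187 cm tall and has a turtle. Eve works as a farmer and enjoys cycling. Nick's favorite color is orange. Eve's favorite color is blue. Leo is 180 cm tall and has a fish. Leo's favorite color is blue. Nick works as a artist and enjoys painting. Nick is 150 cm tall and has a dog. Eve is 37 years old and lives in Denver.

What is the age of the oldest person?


Oldest: Nick at 41

41


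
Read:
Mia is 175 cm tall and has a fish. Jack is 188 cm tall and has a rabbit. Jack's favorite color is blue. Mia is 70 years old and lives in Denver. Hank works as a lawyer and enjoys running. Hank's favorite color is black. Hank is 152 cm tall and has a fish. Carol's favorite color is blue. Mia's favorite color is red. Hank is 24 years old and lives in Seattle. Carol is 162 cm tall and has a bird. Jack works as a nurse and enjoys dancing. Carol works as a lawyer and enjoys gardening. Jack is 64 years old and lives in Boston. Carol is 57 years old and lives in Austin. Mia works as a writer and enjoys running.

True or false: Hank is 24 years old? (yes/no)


Hank is actually 24. yes

yes


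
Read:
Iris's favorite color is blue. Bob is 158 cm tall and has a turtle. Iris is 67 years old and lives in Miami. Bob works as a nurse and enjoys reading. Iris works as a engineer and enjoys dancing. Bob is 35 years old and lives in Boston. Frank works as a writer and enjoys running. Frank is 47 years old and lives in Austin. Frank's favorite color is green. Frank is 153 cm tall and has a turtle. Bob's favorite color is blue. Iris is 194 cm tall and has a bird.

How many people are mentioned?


People: Bob, Iris, Frank. Count = 3

3


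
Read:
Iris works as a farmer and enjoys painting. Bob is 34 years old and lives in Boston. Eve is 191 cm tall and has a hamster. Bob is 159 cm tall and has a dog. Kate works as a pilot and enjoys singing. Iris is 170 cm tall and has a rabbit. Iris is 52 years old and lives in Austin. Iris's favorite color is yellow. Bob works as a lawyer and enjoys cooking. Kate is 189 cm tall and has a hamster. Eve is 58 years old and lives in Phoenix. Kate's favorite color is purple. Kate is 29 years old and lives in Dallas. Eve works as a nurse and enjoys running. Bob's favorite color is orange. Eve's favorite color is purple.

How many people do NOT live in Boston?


Not in Boston: 3

3


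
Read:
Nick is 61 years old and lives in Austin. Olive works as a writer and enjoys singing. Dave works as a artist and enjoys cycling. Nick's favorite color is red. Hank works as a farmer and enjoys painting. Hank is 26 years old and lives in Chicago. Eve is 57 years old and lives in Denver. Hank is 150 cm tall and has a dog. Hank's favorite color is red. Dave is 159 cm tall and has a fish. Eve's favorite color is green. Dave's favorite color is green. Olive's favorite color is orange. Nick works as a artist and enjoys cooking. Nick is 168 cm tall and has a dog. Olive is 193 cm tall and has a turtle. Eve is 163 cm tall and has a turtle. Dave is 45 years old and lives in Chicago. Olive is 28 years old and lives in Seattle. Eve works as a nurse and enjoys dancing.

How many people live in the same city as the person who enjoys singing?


Person with hobby singing is Olive, city Seattle. Count = 1

1


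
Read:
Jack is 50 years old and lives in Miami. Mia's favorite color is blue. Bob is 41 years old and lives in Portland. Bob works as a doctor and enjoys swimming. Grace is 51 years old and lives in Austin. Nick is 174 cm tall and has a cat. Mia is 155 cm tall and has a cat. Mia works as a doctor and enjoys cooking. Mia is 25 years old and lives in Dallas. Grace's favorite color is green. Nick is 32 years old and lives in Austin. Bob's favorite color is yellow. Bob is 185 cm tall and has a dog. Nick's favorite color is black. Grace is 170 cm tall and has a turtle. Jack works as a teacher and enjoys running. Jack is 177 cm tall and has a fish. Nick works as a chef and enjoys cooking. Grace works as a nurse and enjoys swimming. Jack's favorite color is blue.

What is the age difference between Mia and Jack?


|25 - 50| = 25

25


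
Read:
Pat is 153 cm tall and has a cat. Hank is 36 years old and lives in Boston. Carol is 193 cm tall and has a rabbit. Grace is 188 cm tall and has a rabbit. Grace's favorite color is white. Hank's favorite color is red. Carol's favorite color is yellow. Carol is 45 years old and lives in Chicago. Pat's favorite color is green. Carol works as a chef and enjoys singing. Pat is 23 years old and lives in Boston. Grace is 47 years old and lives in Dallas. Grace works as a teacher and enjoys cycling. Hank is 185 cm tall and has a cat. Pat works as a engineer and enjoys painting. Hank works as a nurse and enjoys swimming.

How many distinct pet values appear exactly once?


Unique pet values: 0

0


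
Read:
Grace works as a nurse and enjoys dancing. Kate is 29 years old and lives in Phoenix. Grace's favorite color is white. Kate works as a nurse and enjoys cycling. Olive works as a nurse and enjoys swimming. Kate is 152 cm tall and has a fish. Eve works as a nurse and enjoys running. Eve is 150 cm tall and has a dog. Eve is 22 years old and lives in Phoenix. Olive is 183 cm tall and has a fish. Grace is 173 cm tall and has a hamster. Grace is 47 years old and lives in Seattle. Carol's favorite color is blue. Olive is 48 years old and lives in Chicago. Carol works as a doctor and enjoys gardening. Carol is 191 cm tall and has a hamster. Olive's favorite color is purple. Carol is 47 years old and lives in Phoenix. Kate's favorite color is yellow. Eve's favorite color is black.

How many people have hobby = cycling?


Count: 1

1


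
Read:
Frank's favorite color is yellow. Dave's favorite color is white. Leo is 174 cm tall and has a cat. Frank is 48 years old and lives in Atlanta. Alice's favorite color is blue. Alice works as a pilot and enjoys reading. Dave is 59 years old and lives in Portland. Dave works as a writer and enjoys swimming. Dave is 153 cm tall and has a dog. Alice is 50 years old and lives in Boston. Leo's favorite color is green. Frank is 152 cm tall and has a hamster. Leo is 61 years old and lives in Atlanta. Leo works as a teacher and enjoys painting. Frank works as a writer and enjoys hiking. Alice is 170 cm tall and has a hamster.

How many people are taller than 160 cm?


Taller than 160: 2

2


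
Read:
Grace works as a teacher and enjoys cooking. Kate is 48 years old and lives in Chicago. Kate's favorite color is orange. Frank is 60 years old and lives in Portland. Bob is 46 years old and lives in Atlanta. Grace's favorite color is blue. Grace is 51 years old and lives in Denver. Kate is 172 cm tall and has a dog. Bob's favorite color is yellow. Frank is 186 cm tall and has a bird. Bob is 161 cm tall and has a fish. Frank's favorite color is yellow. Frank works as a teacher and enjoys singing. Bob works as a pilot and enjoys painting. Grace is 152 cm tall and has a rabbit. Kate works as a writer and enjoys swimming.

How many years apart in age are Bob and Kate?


46 vs 48, diff = 2

2


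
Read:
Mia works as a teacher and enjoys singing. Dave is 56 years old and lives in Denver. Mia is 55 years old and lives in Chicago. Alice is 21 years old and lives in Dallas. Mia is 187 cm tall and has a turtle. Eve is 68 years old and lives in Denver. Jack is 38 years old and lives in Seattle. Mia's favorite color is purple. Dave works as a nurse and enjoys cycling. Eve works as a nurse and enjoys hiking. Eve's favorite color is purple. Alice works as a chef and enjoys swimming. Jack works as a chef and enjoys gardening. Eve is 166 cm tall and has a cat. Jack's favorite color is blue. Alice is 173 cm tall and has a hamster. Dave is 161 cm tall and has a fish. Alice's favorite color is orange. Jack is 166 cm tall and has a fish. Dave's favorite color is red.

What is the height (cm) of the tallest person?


Tallest: Mia at 187 cm

187


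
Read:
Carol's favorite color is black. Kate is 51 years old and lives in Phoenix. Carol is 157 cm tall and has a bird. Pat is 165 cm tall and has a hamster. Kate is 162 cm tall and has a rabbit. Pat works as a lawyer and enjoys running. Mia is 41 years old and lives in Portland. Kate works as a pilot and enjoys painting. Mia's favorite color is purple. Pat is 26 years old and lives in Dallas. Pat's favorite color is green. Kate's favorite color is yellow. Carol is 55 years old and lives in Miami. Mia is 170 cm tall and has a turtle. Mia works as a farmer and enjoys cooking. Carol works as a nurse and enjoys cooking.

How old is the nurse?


The nurse is Carol, age 55

55


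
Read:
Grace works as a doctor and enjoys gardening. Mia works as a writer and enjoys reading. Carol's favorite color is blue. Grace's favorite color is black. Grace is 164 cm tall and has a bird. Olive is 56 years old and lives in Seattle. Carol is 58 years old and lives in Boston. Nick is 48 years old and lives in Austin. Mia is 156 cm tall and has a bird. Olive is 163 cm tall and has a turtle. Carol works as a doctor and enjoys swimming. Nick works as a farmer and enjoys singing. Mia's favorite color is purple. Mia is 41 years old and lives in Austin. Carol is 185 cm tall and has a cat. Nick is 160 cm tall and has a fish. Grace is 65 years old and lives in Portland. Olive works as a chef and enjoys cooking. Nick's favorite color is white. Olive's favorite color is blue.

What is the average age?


Sum=268, n=5, avg=53.6

53.6


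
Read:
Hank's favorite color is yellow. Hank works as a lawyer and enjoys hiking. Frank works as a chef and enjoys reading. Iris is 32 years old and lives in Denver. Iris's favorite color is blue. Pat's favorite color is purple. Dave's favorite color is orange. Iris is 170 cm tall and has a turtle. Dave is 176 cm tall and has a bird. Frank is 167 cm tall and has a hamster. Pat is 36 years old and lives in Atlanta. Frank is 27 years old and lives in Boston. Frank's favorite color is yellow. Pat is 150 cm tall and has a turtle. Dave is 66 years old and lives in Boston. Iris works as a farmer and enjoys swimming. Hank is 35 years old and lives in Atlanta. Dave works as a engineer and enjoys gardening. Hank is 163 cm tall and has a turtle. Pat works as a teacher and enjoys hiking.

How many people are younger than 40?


Filter: 4

4


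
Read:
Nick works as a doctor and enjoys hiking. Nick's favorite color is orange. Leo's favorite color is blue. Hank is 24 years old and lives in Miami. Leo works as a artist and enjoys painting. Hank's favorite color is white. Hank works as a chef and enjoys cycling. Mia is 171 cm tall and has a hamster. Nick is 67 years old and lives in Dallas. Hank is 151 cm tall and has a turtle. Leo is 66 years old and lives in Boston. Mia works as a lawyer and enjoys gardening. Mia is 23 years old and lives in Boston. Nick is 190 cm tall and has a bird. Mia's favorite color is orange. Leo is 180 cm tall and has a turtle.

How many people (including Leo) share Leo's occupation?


Leo is a artist. Count = 1

1


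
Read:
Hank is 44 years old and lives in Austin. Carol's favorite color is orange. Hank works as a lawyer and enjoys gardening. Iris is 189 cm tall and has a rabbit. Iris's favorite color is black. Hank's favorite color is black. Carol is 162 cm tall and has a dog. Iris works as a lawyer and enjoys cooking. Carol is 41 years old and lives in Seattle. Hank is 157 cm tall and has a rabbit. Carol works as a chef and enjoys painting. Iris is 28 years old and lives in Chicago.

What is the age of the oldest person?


Oldest: Hank at 44

44


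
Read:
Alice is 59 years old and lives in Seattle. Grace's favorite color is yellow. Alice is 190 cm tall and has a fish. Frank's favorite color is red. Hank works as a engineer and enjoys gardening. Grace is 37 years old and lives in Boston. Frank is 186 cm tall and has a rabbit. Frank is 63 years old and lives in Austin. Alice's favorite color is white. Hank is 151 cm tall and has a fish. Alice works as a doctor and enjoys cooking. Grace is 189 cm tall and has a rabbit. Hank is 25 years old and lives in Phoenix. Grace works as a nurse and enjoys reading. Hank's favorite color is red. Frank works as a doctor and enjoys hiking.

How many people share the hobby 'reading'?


Count: 1

1


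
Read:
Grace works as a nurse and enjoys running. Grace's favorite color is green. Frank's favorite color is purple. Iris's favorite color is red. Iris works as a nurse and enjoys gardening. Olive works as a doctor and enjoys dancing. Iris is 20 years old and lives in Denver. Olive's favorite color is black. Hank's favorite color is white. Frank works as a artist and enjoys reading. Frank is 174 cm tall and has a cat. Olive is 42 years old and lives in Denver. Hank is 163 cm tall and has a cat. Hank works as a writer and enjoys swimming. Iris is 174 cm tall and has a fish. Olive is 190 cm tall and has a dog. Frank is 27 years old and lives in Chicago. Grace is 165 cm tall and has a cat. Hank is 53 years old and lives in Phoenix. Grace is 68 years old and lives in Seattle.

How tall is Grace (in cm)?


Grace is 165 cm tall

165


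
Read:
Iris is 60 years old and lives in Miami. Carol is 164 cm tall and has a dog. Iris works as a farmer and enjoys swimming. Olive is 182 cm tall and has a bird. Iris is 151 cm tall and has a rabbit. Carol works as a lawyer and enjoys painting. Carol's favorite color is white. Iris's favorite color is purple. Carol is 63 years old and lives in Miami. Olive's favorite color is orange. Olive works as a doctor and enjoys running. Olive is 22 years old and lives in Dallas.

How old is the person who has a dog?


Person with dog is Carol, age 63

63


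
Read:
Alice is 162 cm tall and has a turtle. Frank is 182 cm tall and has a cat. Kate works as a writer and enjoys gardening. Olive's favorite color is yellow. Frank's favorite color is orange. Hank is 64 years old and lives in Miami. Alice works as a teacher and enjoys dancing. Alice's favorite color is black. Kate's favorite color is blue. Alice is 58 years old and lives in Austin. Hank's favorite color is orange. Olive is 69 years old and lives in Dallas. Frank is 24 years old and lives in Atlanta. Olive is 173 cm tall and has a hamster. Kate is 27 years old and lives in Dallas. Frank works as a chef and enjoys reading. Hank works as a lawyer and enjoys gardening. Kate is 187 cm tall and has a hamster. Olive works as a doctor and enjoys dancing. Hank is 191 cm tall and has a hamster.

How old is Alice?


Alice is 58 years old

58


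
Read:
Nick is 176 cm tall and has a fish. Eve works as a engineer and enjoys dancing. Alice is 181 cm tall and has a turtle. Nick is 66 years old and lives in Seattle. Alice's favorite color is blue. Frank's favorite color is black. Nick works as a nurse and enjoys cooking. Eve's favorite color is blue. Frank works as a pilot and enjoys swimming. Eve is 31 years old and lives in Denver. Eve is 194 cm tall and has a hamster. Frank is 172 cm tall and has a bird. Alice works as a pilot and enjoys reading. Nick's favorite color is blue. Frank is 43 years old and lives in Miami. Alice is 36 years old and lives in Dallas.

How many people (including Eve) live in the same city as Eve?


Eve lives in Denver. Count = 1

1


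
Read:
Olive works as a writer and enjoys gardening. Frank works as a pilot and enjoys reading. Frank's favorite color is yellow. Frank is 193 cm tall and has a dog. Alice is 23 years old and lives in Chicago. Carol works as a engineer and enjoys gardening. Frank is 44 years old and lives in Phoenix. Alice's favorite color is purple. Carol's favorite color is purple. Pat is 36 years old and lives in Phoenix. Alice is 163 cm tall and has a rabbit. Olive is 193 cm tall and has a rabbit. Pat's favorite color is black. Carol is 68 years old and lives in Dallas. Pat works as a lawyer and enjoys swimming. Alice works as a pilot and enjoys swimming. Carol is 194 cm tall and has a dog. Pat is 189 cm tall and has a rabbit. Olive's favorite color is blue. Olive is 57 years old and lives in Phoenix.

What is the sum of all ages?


44+23+68+57+36 = 228

228


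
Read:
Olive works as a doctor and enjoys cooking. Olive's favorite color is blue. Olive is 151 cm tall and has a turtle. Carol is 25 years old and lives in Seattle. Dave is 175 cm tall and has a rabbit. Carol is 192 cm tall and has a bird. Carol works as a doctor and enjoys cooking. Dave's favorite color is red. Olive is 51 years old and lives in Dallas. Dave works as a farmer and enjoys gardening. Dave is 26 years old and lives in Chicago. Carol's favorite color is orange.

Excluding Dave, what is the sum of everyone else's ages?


Sum (excluding Dave): 76

76


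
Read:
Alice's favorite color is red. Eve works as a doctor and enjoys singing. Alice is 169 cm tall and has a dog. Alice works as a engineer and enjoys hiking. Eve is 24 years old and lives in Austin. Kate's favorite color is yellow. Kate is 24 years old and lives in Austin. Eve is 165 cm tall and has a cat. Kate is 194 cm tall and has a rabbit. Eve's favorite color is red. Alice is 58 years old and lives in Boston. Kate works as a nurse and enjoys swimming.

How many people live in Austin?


Count in Austin: 2

2


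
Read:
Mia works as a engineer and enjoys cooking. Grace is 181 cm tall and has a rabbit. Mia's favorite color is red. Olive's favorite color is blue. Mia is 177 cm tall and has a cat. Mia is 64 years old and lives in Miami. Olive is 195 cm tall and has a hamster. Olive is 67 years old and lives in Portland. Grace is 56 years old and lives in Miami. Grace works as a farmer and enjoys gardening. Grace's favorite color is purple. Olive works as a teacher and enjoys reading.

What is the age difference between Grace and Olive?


|56 - 67| = 11

11


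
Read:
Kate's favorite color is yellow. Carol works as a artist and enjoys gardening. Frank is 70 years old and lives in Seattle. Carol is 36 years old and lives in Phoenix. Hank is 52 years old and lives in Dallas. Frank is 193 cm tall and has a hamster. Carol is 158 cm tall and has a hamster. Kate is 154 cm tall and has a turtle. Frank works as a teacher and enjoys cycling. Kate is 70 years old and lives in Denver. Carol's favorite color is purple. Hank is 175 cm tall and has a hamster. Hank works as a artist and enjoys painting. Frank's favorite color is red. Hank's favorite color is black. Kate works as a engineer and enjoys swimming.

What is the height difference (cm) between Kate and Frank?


|154 - 193| = 39

39


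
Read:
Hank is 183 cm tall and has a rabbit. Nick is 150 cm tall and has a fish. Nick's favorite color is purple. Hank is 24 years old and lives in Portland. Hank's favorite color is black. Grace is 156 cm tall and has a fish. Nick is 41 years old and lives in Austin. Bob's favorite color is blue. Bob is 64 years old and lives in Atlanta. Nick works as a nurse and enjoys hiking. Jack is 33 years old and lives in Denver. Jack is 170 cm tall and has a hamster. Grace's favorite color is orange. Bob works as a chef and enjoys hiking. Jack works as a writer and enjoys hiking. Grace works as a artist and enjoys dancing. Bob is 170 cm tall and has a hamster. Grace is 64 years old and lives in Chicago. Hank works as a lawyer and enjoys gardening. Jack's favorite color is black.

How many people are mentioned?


People: Jack, Grace, Bob, Nick, Hank. Count = 5

5


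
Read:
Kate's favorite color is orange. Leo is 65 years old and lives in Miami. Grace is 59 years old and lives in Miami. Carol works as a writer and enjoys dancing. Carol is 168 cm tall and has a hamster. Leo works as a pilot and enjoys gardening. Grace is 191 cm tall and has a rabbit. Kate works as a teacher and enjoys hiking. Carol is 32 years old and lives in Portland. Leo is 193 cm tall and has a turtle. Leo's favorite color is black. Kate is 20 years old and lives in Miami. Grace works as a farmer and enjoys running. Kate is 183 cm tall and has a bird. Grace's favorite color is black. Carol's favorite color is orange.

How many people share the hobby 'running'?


Count: 1

1


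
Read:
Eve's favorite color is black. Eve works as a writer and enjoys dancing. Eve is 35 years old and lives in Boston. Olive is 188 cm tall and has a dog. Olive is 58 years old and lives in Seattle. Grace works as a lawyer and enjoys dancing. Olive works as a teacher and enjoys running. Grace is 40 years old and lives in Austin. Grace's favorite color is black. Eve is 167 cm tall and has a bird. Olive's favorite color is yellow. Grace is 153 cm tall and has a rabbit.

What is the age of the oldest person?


Oldest: Olive at 58

58


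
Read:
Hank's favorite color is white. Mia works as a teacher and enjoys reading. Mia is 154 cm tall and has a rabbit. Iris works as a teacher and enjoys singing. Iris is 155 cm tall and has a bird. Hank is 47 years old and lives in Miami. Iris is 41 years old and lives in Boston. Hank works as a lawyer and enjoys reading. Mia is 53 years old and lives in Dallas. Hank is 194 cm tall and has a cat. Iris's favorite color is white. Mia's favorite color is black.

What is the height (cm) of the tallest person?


Tallest: Hank at 194 cm

194


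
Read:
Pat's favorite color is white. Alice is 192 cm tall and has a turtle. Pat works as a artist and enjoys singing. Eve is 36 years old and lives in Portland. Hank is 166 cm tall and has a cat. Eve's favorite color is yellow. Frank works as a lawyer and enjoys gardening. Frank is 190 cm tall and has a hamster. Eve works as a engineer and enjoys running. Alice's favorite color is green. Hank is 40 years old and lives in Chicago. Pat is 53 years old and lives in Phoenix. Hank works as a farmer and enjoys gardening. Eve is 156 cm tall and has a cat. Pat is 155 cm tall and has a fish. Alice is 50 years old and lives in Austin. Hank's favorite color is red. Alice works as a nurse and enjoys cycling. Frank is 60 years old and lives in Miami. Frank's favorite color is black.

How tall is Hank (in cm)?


Hank is 166 cm tall

166


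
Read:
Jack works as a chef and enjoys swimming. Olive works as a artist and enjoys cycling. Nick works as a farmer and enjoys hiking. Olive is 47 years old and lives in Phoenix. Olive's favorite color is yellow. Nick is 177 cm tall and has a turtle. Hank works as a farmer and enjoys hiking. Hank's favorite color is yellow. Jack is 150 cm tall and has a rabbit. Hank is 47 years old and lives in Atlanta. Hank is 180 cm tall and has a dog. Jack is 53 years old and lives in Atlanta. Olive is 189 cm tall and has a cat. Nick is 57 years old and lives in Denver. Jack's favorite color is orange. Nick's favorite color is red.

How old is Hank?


Hank is 47 years old

47


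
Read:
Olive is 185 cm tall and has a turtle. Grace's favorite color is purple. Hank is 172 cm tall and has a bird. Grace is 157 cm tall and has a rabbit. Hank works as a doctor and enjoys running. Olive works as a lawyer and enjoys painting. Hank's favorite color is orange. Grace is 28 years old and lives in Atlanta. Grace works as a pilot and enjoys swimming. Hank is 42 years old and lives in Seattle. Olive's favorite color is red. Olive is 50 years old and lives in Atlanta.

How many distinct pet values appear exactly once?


Unique pet values: 3

3


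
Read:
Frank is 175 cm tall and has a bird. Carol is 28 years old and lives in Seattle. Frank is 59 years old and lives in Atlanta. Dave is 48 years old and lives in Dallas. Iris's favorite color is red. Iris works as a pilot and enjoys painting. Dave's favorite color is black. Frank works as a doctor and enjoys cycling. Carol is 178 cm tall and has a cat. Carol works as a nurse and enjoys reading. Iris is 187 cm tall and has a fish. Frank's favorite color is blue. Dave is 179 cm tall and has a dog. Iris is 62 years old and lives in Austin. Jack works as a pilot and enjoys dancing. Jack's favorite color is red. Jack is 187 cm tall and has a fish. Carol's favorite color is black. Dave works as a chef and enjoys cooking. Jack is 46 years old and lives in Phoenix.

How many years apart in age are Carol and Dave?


28 vs 48, diff = 20

20


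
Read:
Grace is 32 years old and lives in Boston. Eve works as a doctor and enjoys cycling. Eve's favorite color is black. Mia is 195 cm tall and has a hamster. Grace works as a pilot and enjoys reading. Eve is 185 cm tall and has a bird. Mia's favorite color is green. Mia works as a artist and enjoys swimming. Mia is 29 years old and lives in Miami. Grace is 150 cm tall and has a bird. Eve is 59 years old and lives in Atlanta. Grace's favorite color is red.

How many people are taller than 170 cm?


Taller than 170: 2

2


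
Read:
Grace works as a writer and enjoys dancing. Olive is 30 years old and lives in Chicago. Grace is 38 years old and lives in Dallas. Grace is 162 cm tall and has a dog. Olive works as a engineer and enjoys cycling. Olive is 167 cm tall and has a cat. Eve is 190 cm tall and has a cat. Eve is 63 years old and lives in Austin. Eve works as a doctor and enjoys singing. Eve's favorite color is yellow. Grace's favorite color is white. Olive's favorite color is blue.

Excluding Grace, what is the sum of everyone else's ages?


Sum (excluding Grace): 93

93


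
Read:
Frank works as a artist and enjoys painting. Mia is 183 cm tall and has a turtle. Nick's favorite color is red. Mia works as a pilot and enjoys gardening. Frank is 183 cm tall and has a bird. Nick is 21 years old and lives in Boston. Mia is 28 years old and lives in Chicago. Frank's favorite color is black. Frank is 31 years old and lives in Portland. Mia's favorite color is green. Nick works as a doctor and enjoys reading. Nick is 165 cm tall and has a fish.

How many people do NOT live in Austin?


Not in Austin: 3

3


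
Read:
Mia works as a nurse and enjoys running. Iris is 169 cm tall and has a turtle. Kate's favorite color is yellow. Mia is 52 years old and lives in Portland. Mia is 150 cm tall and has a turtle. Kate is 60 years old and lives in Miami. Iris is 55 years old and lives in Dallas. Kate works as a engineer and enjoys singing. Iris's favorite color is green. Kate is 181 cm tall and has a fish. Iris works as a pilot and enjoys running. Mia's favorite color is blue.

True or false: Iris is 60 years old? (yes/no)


Iris is actually 55. no

no


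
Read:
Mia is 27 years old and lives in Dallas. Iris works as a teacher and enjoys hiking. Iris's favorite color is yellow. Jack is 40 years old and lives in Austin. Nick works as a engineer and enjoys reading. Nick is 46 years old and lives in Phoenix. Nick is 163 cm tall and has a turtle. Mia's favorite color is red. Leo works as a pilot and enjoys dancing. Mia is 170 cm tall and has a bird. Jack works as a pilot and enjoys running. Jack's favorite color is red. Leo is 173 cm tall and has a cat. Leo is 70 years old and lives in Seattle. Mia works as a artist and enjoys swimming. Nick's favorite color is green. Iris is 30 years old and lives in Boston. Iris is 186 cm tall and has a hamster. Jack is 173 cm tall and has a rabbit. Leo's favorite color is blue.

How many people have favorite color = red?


Count: 2

2


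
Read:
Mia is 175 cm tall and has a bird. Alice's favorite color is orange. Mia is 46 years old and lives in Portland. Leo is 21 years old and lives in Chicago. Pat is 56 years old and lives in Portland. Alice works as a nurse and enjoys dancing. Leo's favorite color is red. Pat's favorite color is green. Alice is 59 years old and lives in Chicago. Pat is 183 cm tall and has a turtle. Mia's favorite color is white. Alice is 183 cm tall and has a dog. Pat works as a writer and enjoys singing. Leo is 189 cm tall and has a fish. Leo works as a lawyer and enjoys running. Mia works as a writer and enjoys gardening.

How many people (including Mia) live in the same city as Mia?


Mia lives in Portland. Count = 2

2


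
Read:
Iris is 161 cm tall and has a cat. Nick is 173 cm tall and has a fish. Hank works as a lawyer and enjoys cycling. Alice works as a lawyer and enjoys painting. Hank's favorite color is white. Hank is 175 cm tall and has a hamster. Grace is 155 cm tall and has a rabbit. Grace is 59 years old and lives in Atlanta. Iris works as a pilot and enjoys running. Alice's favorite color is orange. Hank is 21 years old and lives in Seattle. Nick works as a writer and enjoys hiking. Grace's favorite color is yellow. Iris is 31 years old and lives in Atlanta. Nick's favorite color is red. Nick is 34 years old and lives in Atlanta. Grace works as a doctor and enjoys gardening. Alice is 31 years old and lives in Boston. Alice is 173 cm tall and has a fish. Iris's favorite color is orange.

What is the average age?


Sum=176, n=5, avg=35.2

35.2


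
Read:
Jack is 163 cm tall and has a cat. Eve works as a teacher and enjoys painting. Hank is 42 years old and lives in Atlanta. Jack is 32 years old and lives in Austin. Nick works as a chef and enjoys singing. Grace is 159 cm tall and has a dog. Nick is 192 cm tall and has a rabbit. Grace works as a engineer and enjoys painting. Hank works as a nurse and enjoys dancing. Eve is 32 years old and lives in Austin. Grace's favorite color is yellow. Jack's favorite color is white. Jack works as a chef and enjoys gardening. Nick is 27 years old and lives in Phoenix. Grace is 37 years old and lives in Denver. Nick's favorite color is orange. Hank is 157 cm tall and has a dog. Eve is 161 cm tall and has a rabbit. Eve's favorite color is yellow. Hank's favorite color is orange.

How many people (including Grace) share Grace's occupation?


Grace is a engineer. Count = 1

1


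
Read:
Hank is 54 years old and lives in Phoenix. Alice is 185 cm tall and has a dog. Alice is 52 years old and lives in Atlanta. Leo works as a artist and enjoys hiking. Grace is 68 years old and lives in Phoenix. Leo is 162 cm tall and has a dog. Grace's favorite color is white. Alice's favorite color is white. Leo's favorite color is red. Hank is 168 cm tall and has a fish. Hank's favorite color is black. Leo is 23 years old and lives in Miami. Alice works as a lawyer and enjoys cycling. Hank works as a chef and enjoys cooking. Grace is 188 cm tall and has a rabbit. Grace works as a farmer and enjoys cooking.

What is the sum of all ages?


52+23+68+54 = 197

197


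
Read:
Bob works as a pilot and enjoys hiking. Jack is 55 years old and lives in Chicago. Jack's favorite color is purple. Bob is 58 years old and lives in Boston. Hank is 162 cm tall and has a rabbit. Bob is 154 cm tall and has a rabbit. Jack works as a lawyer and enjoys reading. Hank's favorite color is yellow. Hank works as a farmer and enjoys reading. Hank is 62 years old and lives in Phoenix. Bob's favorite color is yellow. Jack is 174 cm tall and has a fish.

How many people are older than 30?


Filter: 3

3


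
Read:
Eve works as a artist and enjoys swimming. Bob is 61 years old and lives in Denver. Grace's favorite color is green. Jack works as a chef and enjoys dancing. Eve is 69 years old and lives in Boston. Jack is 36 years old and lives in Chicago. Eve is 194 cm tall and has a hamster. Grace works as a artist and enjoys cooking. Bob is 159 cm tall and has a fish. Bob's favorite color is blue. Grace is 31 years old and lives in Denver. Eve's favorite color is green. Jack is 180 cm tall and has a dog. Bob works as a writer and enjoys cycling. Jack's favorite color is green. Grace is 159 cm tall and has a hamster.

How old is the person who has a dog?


Person with dog is Jack, age 36

36


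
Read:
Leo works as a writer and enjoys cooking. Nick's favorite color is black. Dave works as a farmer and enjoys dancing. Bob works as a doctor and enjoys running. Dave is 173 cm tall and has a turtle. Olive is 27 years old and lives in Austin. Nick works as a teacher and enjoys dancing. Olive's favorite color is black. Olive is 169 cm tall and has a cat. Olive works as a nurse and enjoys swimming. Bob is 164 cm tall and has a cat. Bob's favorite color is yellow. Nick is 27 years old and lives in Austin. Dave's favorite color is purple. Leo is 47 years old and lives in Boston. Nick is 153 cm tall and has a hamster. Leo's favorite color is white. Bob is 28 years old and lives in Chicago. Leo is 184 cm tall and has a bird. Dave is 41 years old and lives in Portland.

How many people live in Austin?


Count in Austin: 2

2


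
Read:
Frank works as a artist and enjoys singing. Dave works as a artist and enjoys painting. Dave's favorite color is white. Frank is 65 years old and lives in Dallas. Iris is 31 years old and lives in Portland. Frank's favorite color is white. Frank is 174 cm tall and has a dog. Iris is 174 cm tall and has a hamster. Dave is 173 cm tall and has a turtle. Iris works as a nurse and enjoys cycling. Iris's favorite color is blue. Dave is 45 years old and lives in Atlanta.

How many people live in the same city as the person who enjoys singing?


Person with hobby singing is Frank, city Dallas. Count = 1

1
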